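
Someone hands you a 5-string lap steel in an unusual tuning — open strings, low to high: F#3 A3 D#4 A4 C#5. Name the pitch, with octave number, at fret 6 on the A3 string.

D#4

The open A3 string plus 6 semitones: A–A#–B–C–C#–D–D#.
The walk passes from B into C once, so the octave number goes from 3 to 4.
(Equivalently spelled Eb4.)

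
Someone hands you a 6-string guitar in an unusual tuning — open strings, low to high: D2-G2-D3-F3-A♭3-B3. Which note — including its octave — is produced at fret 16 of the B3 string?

E♭5

B3 is MIDI 59. Adding 16 gives 75, which is E♭5.
(Equivalently spelled D♯5.)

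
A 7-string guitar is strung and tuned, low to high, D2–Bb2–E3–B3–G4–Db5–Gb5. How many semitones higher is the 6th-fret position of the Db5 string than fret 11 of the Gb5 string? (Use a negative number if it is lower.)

-10 semitones

Db5 at fret 6 → G5 (MIDI 79); Gb5 at fret 11 → F6 (MIDI 89).
79 − 89 = -10, so the two pitches are 10 semitones apart.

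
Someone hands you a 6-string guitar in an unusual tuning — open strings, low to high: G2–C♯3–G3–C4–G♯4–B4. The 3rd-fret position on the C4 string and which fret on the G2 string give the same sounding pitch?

Fret 3 on C4 is MIDI 60 + 3 = 63 (D♯4). On the G2 string (open MIDI 43), that pitch is 63 − 43 = fret 20.

20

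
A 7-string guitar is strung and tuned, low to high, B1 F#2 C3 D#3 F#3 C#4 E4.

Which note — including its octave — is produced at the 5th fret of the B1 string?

B1 is MIDI 35. Adding 5 gives 40, which is E2.

E2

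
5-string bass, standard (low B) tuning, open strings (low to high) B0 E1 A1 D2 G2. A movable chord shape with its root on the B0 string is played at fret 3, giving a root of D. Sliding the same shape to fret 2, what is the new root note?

C♯

Moving from fret 3 to fret 2 shifts the root by -1 semitone.
D down 1 semitone is C♯.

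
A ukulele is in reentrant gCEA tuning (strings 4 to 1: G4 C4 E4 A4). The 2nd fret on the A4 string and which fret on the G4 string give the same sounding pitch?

Fret 2 on A4 is MIDI 69 + 2 = 71 (B4). On the G4 string (open MIDI 67), that pitch is 71 − 67 = fret 4.

4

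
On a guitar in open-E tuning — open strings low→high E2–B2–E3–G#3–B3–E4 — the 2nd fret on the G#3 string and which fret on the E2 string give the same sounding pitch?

18

Fret 2 on G#3 is MIDI 56 + 2 = 58 (A#3). On the E2 string (open MIDI 40), that pitch is 58 − 40 = fret 18.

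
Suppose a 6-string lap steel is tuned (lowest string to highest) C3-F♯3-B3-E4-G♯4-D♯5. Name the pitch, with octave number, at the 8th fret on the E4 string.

The open E4 string plus 8 semitones: E–F–F#–G–G#–A–A#–B–C.
The walk passes from B into C once, so the octave number goes from 4 to 5.

C5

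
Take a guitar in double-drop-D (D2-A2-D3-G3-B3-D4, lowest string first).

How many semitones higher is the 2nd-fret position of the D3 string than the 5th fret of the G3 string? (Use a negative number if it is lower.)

-8 semitones

D3 at fret 2 → E3 (MIDI 52); G3 at fret 5 → C4 (MIDI 60).
52 − 60 = -8, so the two pitches are 8 semitones apart.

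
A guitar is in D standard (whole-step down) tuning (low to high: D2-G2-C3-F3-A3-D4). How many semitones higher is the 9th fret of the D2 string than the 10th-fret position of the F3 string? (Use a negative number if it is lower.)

D2 at fret 9 → B2 (MIDI 47); F3 at fret 10 → D#4 (MIDI 63).
47 − 63 = -16, so the two pitches are 16 semitones apart.

-16 semitones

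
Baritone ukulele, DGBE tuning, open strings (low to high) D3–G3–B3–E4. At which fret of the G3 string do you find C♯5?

18

C♯5 is 18 semitones above the open G3 (G–G#–A–A#–…–B–C–C#), so it sits at fret 18.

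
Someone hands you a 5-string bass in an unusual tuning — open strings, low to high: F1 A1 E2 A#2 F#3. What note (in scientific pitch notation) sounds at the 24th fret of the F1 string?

F3

Each fret is one semitone, so F1 + 24 = F3.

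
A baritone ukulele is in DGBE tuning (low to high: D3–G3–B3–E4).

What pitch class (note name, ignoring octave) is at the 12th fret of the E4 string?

E

E4 is MIDI 64. Adding 12 gives 76; 76 mod 12 = 4, i.e. E.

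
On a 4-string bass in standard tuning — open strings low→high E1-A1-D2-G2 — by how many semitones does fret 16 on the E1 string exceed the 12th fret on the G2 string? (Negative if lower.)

E1 at fret 16 → G#2 (MIDI 44); G2 at fret 12 → G3 (MIDI 55).
44 − 55 = -11, so the two pitches are 11 semitones apart.

-11 semitones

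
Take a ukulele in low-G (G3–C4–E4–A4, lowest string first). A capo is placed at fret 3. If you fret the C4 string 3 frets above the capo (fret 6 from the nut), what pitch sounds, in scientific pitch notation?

F#4

The capo raises the open C4 by 3 semitones to D#4; fretting 3 more gives C4 + 3 + 3 = C4 + 6 semitones = F#4.
(Also written Gb.)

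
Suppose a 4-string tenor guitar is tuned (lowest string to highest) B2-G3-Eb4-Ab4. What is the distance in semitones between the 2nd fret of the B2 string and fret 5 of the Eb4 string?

B2 at fret 2 → Db3 (MIDI 49); Eb4 at fret 5 → Ab4 (MIDI 68).
49 − 68 = -19, so the two pitches are 19 semitones apart, with Ab4 the higher.

19 semitones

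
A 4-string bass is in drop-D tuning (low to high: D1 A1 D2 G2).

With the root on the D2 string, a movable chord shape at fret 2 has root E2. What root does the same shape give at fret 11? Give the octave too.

Moving from fret 2 to fret 11 shifts the root by 9 semitones.
E2 up 9 semitones is C♯3.

C♯3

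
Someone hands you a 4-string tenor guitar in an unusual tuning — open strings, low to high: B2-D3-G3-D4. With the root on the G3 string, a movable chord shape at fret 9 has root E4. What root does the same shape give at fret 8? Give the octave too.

Moving from fret 9 to fret 8 shifts the root by -1 semitone.
E4 down 1 semitone is D♯4.

D♯4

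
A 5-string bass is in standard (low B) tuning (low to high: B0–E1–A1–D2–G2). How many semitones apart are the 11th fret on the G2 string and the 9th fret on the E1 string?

G2 at fret 11 → F#3 (MIDI 54); E1 at fret 9 → C#2 (MIDI 37).
54 − 37 = 17, so the two pitches are 17 semitones apart, with F#3 the higher.

17 semitones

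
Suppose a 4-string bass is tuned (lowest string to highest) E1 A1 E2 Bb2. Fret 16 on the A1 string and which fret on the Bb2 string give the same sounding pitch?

A1 at fret 16 is A1 + 16 semitones = Db3.
The open Bb2 string is 13 semitones above the open A1, so the same pitch on the Bb2 string lies at fret 16 − 13 = 3.

3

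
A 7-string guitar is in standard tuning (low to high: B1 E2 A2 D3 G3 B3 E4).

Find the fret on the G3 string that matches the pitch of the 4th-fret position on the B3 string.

8

Fret 4 on B3 is MIDI 59 + 4 = 63 (D#4). On the G3 string (open MIDI 55), that pitch is 63 − 55 = fret 8.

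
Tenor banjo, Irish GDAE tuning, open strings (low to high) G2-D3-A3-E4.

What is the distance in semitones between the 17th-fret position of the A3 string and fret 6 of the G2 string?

25 semitones

A3 at fret 17 → D5 (MIDI 74); G2 at fret 6 → C#3 (MIDI 49).
74 − 49 = 25, so the two pitches are 25 semitones apart, with D5 the higher.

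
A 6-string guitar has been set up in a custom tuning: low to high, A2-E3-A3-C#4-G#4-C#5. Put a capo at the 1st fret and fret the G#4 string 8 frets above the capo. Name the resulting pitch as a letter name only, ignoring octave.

The capo raises the open G#4 by 1 semitone to A4; fretting 8 more gives G#4 + 1 + 8 = G#4 + 9 semitones, landing on F.

F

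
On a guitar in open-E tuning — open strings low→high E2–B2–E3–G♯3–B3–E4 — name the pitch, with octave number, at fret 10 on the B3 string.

B3 is MIDI 59. Adding 10 gives 69, which is A4.

A4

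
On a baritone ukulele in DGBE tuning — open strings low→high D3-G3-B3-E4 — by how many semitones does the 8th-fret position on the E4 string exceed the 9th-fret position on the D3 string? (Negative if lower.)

E4 at fret 8 → C5 (MIDI 72); D3 at fret 9 → B3 (MIDI 59).
72 − 59 = 13, so the two pitches are 13 semitones apart.

13 semitones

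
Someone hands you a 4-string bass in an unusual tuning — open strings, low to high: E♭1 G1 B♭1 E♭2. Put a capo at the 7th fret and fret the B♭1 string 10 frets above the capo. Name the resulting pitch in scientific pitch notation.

The capo raises the open B♭1 by 7 semitones to F2; fretting 10 more gives B♭1 + 7 + 10 = B♭1 + 17 semitones = E♭3.
(Also written D♯.)

E♭3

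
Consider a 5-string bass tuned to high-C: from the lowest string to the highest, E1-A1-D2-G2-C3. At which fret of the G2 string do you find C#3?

C#3 is 6 semitones above the open G2 (G–G#–A–A#–B–C–C#), so it sits at fret 6.

6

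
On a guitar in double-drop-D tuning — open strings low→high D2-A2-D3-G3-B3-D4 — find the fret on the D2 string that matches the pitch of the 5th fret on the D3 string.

D3 at fret 5 is D3 + 5 semitones = G3.
The open D2 string is 12 semitones below the open D3, so the same pitch on the D2 string lies at fret 5 + 12 = 17.

17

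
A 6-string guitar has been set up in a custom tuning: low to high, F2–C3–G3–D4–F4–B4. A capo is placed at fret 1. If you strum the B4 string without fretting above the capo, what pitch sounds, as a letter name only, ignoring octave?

The capo raises the open B4 by 1 semitone to C5; fretting 0 more gives B4 + 1 + 0 = B4 + 1 semitone, landing on C.

C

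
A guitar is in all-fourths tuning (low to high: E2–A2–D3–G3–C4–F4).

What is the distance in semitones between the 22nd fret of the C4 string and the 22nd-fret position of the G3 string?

C4 at fret 22 → A♯5 (MIDI 82); G3 at fret 22 → F5 (MIDI 77).
82 − 77 = 5, so the two pitches are 5 semitones apart, with A♯5 the higher.

5 semitones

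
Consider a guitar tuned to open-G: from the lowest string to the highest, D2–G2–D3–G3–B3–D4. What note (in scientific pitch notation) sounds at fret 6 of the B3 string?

F4

Each fret is one semitone, so B3 + 6 = F4.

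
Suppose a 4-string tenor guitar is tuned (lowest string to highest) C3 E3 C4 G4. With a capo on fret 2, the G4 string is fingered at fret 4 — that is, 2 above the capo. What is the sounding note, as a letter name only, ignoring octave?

B

The capo raises the open G4 by 2 semitones to A4; fretting 2 more gives G4 + 2 + 2 = G4 + 4 semitones, landing on B.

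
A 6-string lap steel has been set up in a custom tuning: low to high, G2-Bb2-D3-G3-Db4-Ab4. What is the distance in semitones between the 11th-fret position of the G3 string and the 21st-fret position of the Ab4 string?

G3 at fret 11 → Gb4 (MIDI 66); Ab4 at fret 21 → F6 (MIDI 89).
66 − 89 = -23, so the two pitches are 23 semitones apart, with F6 the higher.

23 semitones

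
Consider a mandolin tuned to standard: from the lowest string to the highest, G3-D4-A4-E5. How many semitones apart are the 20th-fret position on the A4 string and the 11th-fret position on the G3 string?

A4 at fret 20 → F6 (MIDI 89); G3 at fret 11 → F#4 (MIDI 66).
89 − 66 = 23, so the two pitches are 23 semitones apart, with F6 the higher.

23 semitones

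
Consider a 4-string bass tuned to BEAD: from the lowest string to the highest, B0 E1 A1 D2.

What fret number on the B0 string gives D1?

D1 is 3 semitones above the open B0 (B–C–C#–D), so it sits at fret 3.

3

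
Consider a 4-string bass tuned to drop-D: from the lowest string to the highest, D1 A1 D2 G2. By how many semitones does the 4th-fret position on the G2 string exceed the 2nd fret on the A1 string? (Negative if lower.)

G2 at fret 4 → B2 (MIDI 47); A1 at fret 2 → B1 (MIDI 35).
47 − 35 = 12, so the two pitches are 12 semitones apart.

12 semitones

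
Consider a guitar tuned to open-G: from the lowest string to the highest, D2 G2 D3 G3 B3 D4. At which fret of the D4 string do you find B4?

B4 is 9 semitones above the open D4 (D–D#–E–F–F#–G–G#–A–A#–B), so it sits at fret 9.

9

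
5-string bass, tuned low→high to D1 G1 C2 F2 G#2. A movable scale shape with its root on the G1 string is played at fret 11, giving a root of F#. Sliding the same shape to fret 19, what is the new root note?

Moving from fret 11 to fret 19 shifts the root by 8 semitones.
F# up 8 semitones is D.

D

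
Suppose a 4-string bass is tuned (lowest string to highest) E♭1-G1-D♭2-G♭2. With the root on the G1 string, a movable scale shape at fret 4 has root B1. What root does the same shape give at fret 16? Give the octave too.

B2

Moving from fret 4 to fret 16 shifts the root by 12 semitones.
B1 up 12 semitones is B2.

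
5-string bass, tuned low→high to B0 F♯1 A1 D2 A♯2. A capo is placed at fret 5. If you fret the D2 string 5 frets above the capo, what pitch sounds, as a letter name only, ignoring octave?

C

The capo raises the open D2 by 5 semitones to G2; fretting 5 more gives D2 + 5 + 5 = D2 + 10 semitones, landing on C.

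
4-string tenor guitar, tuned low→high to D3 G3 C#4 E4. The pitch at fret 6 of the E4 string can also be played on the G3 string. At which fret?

E4 at fret 6 is E4 + 6 semitones = A#4.
The open G3 string is 9 semitones below the open E4, so the same pitch on the G3 string lies at fret 6 + 9 = 15.

15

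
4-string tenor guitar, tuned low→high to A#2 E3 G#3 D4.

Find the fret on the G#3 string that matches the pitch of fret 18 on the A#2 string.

8

Fret 18 on A#2 is MIDI 46 + 18 = 64 (E4). On the G#3 string (open MIDI 56), that pitch is 64 − 56 = fret 8.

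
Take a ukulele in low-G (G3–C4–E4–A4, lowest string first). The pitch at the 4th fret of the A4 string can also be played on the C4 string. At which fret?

13

Fret 4 on A4 is MIDI 69 + 4 = 73 (C♯5). On the C4 string (open MIDI 60), that pitch is 73 − 60 = fret 13.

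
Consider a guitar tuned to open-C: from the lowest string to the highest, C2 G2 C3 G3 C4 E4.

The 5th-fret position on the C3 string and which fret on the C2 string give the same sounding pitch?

C3 at fret 5 is C3 + 5 semitones = F3.
The open C2 string is 12 semitones below the open C3, so the same pitch on the C2 string lies at fret 5 + 12 = 17.

17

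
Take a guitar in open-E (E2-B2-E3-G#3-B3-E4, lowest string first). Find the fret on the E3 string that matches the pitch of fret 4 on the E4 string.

16

E4 at fret 4 is E4 + 4 semitones = G#4.
The open E3 string is 12 semitones below the open E4, so the same pitch on the E3 string lies at fret 4 + 12 = 16.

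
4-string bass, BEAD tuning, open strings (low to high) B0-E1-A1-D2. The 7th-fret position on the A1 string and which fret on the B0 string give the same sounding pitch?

17

A1 at fret 7 is A1 + 7 semitones = E2.
The open B0 string is 10 semitones below the open A1, so the same pitch on the B0 string lies at fret 7 + 10 = 17.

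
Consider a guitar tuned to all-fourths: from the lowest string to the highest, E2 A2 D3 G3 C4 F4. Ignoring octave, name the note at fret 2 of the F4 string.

F4 is MIDI 65. Adding 2 gives 67; 67 mod 12 = 7, i.e. G.

G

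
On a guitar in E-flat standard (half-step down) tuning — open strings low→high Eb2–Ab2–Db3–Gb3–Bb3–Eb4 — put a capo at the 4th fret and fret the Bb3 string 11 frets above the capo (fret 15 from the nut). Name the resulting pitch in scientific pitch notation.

The capo raises the open Bb3 by 4 semitones to D4; fretting 11 more gives Bb3 + 4 + 11 = Bb3 + 15 semitones = Db5.

Db5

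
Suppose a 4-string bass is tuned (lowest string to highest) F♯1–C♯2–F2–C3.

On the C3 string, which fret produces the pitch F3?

F3 is 5 semitones above the open C3 (C–C#–D–D#–E–F), so it sits at fret 5.

5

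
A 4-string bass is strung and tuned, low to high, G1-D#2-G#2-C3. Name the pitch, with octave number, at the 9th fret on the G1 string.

E2

The open G1 string plus 9 semitones: G–G#–A–A#–B–C–C#–D–D#–E.
The walk passes from B into C once, so the octave number goes from 1 to 2.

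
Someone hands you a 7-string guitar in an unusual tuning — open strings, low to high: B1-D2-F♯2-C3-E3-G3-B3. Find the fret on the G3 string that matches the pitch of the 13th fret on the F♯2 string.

0

Fret 13 on F♯2 is MIDI 42 + 13 = 55 (G3). On the G3 string (open MIDI 55), that pitch is 55 − 55 = fret 0.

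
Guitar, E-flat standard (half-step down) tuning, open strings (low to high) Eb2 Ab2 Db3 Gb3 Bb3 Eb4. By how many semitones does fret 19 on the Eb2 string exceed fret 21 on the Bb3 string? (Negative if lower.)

Eb2 at fret 19 → Bb3 (MIDI 58); Bb3 at fret 21 → G5 (MIDI 79).
58 − 79 = -21, so the two pitches are 21 semitones apart.

-21 semitones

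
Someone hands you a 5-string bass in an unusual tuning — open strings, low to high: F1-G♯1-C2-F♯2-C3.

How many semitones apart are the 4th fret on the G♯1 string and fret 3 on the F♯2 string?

G♯1 at fret 4 → C2 (MIDI 36); F♯2 at fret 3 → A2 (MIDI 45).
36 − 45 = -9, so the two pitches are 9 semitones apart, with A2 the higher.

9 semitones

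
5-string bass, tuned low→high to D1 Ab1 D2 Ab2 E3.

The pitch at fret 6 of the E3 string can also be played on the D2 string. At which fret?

20

E3 at fret 6 is E3 + 6 semitones = Bb3.
The open D2 string is 14 semitones below the open E3, so the same pitch on the D2 string lies at fret 6 + 14 = 20.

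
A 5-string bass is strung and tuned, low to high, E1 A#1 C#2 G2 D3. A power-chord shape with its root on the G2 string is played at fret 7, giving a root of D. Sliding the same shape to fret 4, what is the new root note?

Moving from fret 7 to fret 4 shifts the root by -3 semitones.
D down 3 semitones is B.

B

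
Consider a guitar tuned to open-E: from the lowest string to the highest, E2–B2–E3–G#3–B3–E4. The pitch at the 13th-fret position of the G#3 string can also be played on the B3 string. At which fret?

Fret 13 on G#3 is MIDI 56 + 13 = 69 (A4). On the B3 string (open MIDI 59), that pitch is 69 − 59 = fret 10.

10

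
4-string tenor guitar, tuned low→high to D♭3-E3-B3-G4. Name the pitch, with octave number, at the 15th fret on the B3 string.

The open B3 string plus 15 semitones: B–C–Db–D–…–C–Db–D.
The walk passes from B into C 2 times, so the octave number goes from 3 to 5.

D5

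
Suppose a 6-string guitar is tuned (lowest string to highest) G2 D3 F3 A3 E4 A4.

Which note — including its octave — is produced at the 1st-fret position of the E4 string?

F4

The open E4 string plus 1 semitone: E–F.
No B→C boundary is crossed, so the octave stays at 4.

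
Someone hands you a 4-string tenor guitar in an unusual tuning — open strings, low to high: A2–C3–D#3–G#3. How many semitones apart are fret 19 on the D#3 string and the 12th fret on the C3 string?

D#3 at fret 19 → A#4 (MIDI 70); C3 at fret 12 → C4 (MIDI 60).
70 − 60 = 10, so the two pitches are 10 semitones apart, with A#4 the higher.

10 semitones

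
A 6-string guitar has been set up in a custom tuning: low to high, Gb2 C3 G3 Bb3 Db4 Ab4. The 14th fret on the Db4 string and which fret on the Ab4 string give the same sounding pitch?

7

Fret 14 on Db4 is MIDI 61 + 14 = 75 (Eb5). On the Ab4 string (open MIDI 68), that pitch is 75 − 68 = fret 7.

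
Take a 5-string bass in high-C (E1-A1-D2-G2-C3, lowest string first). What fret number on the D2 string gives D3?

D3 is 12 semitones above the open D2 (D–D#–E–F–…–C–C#–D), so it sits at fret 12.

12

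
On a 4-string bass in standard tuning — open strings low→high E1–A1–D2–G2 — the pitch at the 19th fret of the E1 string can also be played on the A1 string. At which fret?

14

E1 at fret 19 is E1 + 19 semitones = B2.
The open A1 string is 5 semitones above the open E1, so the same pitch on the A1 string lies at fret 19 − 5 = 14.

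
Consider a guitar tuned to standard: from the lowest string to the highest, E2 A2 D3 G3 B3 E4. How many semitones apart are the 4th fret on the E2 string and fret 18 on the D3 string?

24 semitones

E2 at fret 4 → G♯2 (MIDI 44); D3 at fret 18 → G♯4 (MIDI 68).
44 − 68 = -24, so the two pitches are 24 semitones apart, with G♯4 the higher.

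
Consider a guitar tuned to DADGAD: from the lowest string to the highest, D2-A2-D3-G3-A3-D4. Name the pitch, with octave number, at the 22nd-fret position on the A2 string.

A2 is MIDI 45. Adding 22 gives 67, which is G4.

G4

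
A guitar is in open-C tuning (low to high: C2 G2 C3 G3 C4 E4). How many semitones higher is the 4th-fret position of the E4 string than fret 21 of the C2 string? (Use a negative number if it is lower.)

11 semitones

E4 at fret 4 → G#4 (MIDI 68); C2 at fret 21 → A3 (MIDI 57).
68 − 57 = 11, so the two pitches are 11 semitones apart.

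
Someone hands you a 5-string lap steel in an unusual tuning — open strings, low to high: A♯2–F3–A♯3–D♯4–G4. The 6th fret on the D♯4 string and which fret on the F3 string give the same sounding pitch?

16

Fret 6 on D♯4 is MIDI 63 + 6 = 69 (A4). On the F3 string (open MIDI 53), that pitch is 69 − 53 = fret 16.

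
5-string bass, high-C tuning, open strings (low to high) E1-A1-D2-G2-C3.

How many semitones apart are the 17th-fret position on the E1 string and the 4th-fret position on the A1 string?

8 semitones

E1 at fret 17 → A2 (MIDI 45); A1 at fret 4 → C#2 (MIDI 37).
45 − 37 = 8, so the two pitches are 8 semitones apart, with A2 the higher.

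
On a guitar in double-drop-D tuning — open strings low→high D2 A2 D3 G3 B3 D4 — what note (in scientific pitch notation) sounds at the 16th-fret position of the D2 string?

Each fret is one semitone, so D2 + 16 = F#3.
(Equivalently spelled Gb3.)

F#3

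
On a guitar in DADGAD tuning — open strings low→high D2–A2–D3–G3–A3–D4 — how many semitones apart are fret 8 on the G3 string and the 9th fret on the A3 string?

3 semitones

G3 at fret 8 → D#4 (MIDI 63); A3 at fret 9 → F#4 (MIDI 66).
63 − 66 = -3, so the two pitches are 3 semitones apart, with F#4 the higher.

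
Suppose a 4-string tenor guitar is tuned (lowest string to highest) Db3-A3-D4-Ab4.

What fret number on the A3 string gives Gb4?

9

Gb4 is 9 semitones above the open A3 (A–Bb–B–C–Db–D–Eb–E–F–Gb), so it sits at fret 9.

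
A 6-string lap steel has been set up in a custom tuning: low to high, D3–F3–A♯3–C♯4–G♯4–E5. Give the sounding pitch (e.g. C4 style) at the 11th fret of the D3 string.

Each fret is one semitone, so D3 + 11 = C♯4.

C♯4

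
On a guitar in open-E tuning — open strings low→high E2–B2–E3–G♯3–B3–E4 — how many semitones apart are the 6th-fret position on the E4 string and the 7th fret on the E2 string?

23 semitones

E4 at fret 6 → A♯4 (MIDI 70); E2 at fret 7 → B2 (MIDI 47).
70 − 47 = 23, so the two pitches are 23 semitones apart, with A♯4 the higher.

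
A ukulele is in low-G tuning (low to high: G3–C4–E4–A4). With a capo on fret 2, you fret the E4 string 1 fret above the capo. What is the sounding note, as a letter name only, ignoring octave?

The capo raises the open E4 by 2 semitones to F♯4; fretting 1 more gives E4 + 2 + 1 = E4 + 3 semitones, landing on G.

G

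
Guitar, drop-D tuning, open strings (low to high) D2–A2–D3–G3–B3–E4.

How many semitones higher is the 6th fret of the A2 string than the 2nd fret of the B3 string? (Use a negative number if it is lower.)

-10 semitones

A2 at fret 6 → D♯3 (MIDI 51); B3 at fret 2 → C♯4 (MIDI 61).
51 − 61 = -10, so the two pitches are 10 semitones apart.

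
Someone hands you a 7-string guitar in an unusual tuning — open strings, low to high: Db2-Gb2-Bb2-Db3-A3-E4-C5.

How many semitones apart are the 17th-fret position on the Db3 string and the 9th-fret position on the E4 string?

7 semitones

Db3 at fret 17 → Gb4 (MIDI 66); E4 at fret 9 → Db5 (MIDI 73).
66 − 73 = -7, so the two pitches are 7 semitones apart, with Db5 the higher.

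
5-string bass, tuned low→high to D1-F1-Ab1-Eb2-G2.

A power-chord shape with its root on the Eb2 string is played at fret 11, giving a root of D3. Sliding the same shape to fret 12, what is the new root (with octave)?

Eb3

Moving from fret 11 to fret 12 shifts the root by 1 semitone.
D3 up 1 semitone is Eb3.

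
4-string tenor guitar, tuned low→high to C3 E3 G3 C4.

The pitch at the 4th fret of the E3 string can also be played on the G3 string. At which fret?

1

E3 at fret 4 is E3 + 4 semitones = G♯3.
The open G3 string is 3 semitones above the open E3, so the same pitch on the G3 string lies at fret 4 − 3 = 1.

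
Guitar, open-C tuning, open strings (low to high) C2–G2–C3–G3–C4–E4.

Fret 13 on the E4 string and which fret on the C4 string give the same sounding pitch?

17

E4 at fret 13 is E4 + 13 semitones = F5.
The open C4 string is 4 semitones below the open E4, so the same pitch on the C4 string lies at fret 13 + 4 = 17.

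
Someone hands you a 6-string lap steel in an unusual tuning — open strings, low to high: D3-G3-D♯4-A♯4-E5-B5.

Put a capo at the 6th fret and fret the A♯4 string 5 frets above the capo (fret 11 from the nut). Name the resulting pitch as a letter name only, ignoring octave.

A

The capo raises the open A♯4 by 6 semitones to E5; fretting 5 more gives A♯4 + 6 + 5 = A♯4 + 11 semitones, landing on A.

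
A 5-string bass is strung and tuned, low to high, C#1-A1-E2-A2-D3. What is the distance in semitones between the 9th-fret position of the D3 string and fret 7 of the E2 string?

D3 at fret 9 → B3 (MIDI 59); E2 at fret 7 → B2 (MIDI 47).
59 − 47 = 12, so the two pitches are 12 semitones apart, with B3 the higher.

12 semitones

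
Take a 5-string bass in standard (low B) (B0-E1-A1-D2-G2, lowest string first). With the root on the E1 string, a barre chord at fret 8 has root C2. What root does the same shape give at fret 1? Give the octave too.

Moving from fret 8 to fret 1 shifts the root by -7 semitones.
C2 down 7 semitones is F1.

F1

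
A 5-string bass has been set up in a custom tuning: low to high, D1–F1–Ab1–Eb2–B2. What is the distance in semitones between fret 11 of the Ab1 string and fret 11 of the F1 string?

3 semitones

Ab1 at fret 11 → G2 (MIDI 43); F1 at fret 11 → E2 (MIDI 40).
43 − 40 = 3, so the two pitches are 3 semitones apart, with G2 the higher.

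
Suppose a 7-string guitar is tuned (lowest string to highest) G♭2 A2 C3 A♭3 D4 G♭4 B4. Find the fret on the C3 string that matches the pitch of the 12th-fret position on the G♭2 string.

Fret 12 on G♭2 is MIDI 42 + 12 = 54 (G♭3). On the C3 string (open MIDI 48), that pitch is 54 − 48 = fret 6.

6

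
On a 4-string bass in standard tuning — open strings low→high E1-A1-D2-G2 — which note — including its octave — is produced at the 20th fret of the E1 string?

C3

Each fret is one semitone, so E1 + 20 = C3.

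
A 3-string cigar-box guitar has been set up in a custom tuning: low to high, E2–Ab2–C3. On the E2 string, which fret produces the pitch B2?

7

B2 is 7 semitones above the open E2 (E–F–Gb–G–Ab–A–Bb–B), so it sits at fret 7.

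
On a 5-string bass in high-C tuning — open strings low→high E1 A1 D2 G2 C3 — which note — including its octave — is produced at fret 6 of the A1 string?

The open A1 string plus 6 semitones: A–A#–B–C–C#–D–D#.
The walk passes from B into C once, so the octave number goes from 1 to 2.
(Equivalently spelled Eb2.)

D#2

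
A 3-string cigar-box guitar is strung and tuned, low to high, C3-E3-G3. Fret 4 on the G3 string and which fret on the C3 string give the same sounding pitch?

Fret 4 on G3 is MIDI 55 + 4 = 59 (B3). On the C3 string (open MIDI 48), that pitch is 59 − 48 = fret 11.

11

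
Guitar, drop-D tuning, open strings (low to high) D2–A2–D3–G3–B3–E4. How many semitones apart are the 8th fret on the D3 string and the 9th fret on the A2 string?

4 semitones

D3 at fret 8 → A#3 (MIDI 58); A2 at fret 9 → F#3 (MIDI 54).
58 − 54 = 4, so the two pitches are 4 semitones apart, with A#3 the higher.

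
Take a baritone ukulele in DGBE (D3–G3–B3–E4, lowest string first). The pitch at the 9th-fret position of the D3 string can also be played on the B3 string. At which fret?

0

D3 at fret 9 is D3 + 9 semitones = B3.
The open B3 string is 9 semitones above the open D3, so the same pitch on the B3 string lies at fret 9 − 9 = 0.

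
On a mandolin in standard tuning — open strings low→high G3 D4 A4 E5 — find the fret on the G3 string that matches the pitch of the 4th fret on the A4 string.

A4 at fret 4 is A4 + 4 semitones = C#5.
The open G3 string is 14 semitones below the open A4, so the same pitch on the G3 string lies at fret 4 + 14 = 18.

18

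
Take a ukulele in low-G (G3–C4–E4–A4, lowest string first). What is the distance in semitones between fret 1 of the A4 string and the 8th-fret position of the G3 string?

7 semitones

A4 at fret 1 → A#4 (MIDI 70); G3 at fret 8 → D#4 (MIDI 63).
70 − 63 = 7, so the two pitches are 7 semitones apart, with A#4 the higher.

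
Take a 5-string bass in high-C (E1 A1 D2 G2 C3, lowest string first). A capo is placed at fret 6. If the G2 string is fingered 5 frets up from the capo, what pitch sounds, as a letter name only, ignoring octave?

The capo raises the open G2 by 6 semitones to C♯3; fretting 5 more gives G2 + 6 + 5 = G2 + 11 semitones, landing on F♯.

F♯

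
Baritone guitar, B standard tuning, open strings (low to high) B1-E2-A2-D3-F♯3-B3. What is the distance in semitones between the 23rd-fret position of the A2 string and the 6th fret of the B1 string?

A2 at fret 23 → G♯4 (MIDI 68); B1 at fret 6 → F2 (MIDI 41).
68 − 41 = 27, so the two pitches are 27 semitones apart, with G♯4 the higher.

27 semitones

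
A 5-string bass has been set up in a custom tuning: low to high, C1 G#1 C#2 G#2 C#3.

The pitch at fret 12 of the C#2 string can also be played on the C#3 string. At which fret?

0

C#2 at fret 12 is C#2 + 12 semitones = C#3.
The open C#3 string is 12 semitones above the open C#2, so the same pitch on the C#3 string lies at fret 12 − 12 = 0.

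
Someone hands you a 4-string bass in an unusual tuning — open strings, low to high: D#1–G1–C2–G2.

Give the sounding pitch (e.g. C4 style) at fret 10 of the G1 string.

G1 is MIDI 31. Adding 10 gives 41, which is F2.

F2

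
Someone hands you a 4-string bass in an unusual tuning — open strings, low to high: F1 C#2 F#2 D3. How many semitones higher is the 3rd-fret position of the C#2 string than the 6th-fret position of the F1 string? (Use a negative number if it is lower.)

C#2 at fret 3 → E2 (MIDI 40); F1 at fret 6 → B1 (MIDI 35).
40 − 35 = 5, so the two pitches are 5 semitones apart.

5 semitones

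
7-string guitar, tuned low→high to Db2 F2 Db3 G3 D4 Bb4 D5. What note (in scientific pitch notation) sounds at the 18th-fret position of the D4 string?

The open D4 string plus 18 semitones: D–Eb–E–F–…–Gb–G–Ab.
The walk passes from B into C once, so the octave number goes from 4 to 5.
(Equivalently spelled G#5.)

Ab5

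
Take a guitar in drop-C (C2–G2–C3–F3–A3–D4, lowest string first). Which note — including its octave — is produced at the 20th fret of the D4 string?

D4 is MIDI 62. Adding 20 gives 82, which is A♯5.
(Equivalently spelled B♭5.)

A♯5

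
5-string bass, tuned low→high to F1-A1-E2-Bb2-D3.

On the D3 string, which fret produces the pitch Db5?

Db5 is 23 semitones above the open D3 (D–Eb–E–F–…–B–C–Db), so it sits at fret 23.

23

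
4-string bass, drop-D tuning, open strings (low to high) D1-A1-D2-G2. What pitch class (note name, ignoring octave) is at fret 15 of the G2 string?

A#

The open G2 string plus 15 semitones: G–G#–A–A#–…–G#–A–A#.
(Equivalently spelled Bb.)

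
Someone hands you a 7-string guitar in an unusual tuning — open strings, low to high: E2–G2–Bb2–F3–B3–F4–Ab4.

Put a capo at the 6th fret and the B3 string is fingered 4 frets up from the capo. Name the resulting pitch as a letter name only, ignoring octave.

A

The capo raises the open B3 by 6 semitones to F4; fretting 4 more gives B3 + 6 + 4 = B3 + 10 semitones, landing on A.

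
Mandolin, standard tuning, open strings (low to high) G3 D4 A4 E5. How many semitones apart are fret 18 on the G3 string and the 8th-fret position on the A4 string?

G3 at fret 18 → C♯5 (MIDI 73); A4 at fret 8 → F5 (MIDI 77).
73 − 77 = -4, so the two pitches are 4 semitones apart, with F5 the higher.

4 semitones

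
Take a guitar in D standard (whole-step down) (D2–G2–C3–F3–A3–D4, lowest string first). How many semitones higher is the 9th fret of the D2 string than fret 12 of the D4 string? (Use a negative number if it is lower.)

D2 at fret 9 → B2 (MIDI 47); D4 at fret 12 → D5 (MIDI 74).
47 − 74 = -27, so the two pitches are 27 semitones apart.

-27 semitones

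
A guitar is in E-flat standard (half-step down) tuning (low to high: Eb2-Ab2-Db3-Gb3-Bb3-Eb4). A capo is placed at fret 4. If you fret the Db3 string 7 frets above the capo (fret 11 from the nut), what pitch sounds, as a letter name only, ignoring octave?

C

The capo raises the open Db3 by 4 semitones to F3; fretting 7 more gives Db3 + 4 + 7 = Db3 + 11 semitones, landing on C.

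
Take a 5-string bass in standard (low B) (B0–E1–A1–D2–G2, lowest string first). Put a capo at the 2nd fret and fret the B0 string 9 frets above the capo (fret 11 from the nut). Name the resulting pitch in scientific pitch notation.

A♯1

The capo raises the open B0 by 2 semitones to C♯1; fretting 9 more gives B0 + 2 + 9 = B0 + 11 semitones = A♯1.
(Also written B♭.)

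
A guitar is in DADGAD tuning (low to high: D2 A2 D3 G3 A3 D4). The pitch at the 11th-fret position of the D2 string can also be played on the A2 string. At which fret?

4

Fret 11 on D2 is MIDI 38 + 11 = 49 (C#3). On the A2 string (open MIDI 45), that pitch is 49 − 45 = fret 4.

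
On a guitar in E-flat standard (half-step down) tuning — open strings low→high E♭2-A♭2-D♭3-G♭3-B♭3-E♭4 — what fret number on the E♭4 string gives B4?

8

B4 is 8 semitones above the open E♭4 (Eb–E–F–Gb–G–Ab–A–Bb–B), so it sits at fret 8.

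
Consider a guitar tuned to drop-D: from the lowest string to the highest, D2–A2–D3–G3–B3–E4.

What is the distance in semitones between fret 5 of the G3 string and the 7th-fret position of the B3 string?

6 semitones

G3 at fret 5 → C4 (MIDI 60); B3 at fret 7 → F#4 (MIDI 66).
60 − 66 = -6, so the two pitches are 6 semitones apart, with F#4 the higher.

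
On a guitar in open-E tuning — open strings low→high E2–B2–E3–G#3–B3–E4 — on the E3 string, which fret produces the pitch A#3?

A#3 is 6 semitones above the open E3 (E–F–F#–G–G#–A–A#), so it sits at fret 6.

6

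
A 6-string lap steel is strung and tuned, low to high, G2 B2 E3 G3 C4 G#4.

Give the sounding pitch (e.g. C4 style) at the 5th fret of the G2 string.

G2 is MIDI 43. Adding 5 gives 48, which is C3.

C3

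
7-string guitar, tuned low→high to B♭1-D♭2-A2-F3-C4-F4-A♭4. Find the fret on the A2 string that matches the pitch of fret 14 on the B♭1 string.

Fret 14 on B♭1 is MIDI 34 + 14 = 48 (C3). On the A2 string (open MIDI 45), that pitch is 48 − 45 = fret 3.

3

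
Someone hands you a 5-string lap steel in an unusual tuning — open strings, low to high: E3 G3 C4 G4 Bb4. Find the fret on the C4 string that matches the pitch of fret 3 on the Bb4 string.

13

Bb4 at fret 3 is Bb4 + 3 semitones = Db5.
The open C4 string is 10 semitones below the open Bb4, so the same pitch on the C4 string lies at fret 3 + 10 = 13.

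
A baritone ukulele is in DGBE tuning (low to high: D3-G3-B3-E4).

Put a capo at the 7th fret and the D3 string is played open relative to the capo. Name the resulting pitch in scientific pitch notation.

A3

The capo raises the open D3 by 7 semitones to A3; fretting 0 more gives D3 + 7 + 0 = D3 + 7 semitones = A3.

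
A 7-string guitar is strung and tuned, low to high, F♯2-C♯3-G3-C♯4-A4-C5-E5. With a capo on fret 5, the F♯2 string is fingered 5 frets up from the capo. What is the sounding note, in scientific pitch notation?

E3

The capo raises the open F♯2 by 5 semitones to B2; fretting 5 more gives F♯2 + 5 + 5 = F♯2 + 10 semitones = E3.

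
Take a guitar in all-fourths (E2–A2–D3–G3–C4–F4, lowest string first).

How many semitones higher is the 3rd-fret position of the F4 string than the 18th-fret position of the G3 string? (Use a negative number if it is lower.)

F4 at fret 3 → G♯4 (MIDI 68); G3 at fret 18 → C♯5 (MIDI 73).
68 − 73 = -5, so the two pitches are 5 semitones apart.

-5 semitones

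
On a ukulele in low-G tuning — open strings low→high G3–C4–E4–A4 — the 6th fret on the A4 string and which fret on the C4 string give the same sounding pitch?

A4 at fret 6 is A4 + 6 semitones = D♯5.
The open C4 string is 9 semitones below the open A4, so the same pitch on the C4 string lies at fret 6 + 9 = 15.

15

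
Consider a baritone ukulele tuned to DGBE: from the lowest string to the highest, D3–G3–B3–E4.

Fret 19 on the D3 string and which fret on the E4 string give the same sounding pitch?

D3 at fret 19 is D3 + 19 semitones = A4.
The open E4 string is 14 semitones above the open D3, so the same pitch on the E4 string lies at fret 19 − 14 = 5.

5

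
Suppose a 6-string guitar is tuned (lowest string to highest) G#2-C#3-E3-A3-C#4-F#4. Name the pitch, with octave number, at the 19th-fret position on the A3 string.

Each fret is one semitone, so A3 + 19 = E5.

E5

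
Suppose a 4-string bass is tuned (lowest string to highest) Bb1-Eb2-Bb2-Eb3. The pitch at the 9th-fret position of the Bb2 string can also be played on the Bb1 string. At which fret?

Bb2 at fret 9 is Bb2 + 9 semitones = G3.
The open Bb1 string is 12 semitones below the open Bb2, so the same pitch on the Bb1 string lies at fret 9 + 12 = 21.

21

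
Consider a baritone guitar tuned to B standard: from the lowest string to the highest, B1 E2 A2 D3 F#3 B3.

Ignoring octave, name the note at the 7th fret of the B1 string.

Each fret is one semitone, so B1 + 7 = F#.

F#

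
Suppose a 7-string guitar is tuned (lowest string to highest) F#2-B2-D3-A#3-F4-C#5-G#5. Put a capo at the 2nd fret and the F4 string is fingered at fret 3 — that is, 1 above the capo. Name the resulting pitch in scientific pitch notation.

G#4

The capo raises the open F4 by 2 semitones to G4; fretting 1 more gives F4 + 2 + 1 = F4 + 3 semitones = G#4.
(Also written Ab.)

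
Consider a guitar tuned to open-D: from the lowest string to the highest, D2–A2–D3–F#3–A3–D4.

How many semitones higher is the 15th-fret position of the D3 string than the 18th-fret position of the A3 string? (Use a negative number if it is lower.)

-10 semitones

D3 at fret 15 → F4 (MIDI 65); A3 at fret 18 → D#5 (MIDI 75).
65 − 75 = -10, so the two pitches are 10 semitones apart.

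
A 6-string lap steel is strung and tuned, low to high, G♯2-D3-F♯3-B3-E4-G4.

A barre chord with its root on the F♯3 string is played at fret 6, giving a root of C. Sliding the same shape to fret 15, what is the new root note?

A

Moving from fret 6 to fret 15 shifts the root by 9 semitones.
C up 9 semitones is A.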